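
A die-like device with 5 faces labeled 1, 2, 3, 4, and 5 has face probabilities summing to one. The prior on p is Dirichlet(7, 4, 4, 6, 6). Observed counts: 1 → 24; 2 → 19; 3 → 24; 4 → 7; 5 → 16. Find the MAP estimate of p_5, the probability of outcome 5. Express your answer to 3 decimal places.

The posterior is Dirichlet(αᵢ + nᵢ) = Dirichlet(31, 23, 28, 13, 22).
For a Dirichlet(a₁,…,a_K) with all aᵢ > 1, the mode has j-th component (aⱼ − 1)/(Σaᵢ − K).
Here Σaᵢ = 117 and K = 5, so p_5 = (22 − 1)/(117 − 5) = 21/112 ≈ 0.188.

MAP estimate: 0.188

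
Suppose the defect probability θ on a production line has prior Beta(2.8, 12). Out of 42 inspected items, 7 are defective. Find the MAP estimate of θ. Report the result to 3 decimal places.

θ̂_MAP = 0.161

Prior: Beta(2.8, 12).
Data: 7 successes in 42 trials. The binomial likelihood contributes θ^7(1−θ)^35, so the posterior is Beta(2.8+7, 12+35) = Beta(9.8, 47).
For Beta(a, b) with a, b > 1 the mode is (a−1)/(a+b−2) = 8.8/54.8 ≈ 0.161.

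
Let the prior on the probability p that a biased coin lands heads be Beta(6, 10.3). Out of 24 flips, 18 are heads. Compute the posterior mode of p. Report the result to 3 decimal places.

Prior: Beta(6, 10.3).
Data: 18 successes in 24 trials. The binomial likelihood contributes p^18(1−p)^6, so the posterior is Beta(6+18, 10.3+6) = Beta(24, 16.3).
For Beta(a, b) with a, b > 1 the mode is (a−1)/(a+b−2) = 23/38.3 ≈ 0.601.

p̂_MAP = 0.601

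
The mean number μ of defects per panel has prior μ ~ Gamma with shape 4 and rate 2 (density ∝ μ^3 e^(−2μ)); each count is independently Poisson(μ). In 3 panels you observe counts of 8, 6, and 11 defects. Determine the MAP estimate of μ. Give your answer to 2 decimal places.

μ̂_MAP = 5.60

Σxᵢ = 8+6+11 = 25, with n = 3.
Posterior ∝ μ^3e^(−2μ) · μ^25e^(−3μ) = μ^28e^(−5μ), i.e. Gamma(shape=29, rate=5).
The mode of a Gamma(a, b) with a ≥ 1 (shape–rate) is (a−1)/b = 28/5 ≈ 5.60.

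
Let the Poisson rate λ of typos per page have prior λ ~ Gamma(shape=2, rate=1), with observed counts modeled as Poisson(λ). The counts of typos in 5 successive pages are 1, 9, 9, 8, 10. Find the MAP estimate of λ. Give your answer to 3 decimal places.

Σxᵢ = 1+9+9+8+10 = 37, with n = 5.
Posterior ∝ λe^(−1λ) · λ^37e^(−5λ) = λ^38e^(−6λ), i.e. Gamma(shape=39, rate=6).
The mode of a Gamma(a, b) with a ≥ 1 (shape–rate) is (a−1)/b = 38/6 ≈ 6.333.

λ̂_MAP = 6.333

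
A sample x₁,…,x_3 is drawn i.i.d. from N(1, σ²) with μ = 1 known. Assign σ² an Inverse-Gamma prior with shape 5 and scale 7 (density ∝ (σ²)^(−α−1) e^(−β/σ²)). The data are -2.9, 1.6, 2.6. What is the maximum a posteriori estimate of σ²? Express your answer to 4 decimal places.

Sum of squared deviations about the known mean: SS = (-2.9−1)² + (1.6−1)² + (2.6−1)² = 18.13.
The Normal likelihood contributes (σ²)^(−n/2) exp(−SS/(2σ²)), so the posterior is Inverse-Gamma(α + n/2, β + SS/2) = Inverse-Gamma(6.5, 16.065).
The mode of Inverse-Gamma(a, b) is b/(a+1) = 16.065/7.5 ≈ 2.1420.

σ̂²_MAP = 2.1420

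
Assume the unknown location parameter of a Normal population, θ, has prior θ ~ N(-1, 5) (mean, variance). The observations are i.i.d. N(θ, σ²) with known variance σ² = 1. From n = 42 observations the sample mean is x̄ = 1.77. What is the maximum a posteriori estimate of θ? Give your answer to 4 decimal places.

θ̂_MAP = 1.7569

n = 42, x̄ = 1.77.
For a Normal prior and Normal likelihood with known variance, the posterior is Normal; its mode equals its mean, the precision-weighted average.
Prior precision 1/σ₀² = 1/5 = 0.2; data precision n/σ² = 42/1 = 42.
θ̂ = (0.2·(-1) + 42·1.77) / (0.2 + 42) = 74.14/42.2 = 3707/2110 ≈ 1.7569.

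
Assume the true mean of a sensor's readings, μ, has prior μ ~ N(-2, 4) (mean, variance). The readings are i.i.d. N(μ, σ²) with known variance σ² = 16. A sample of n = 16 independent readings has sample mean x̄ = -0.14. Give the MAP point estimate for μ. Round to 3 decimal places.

n = 16, x̄ = -0.14.
For a Normal prior and Normal likelihood with known variance, the posterior is Normal; its mode equals its mean, the precision-weighted average.
Prior precision 1/σ₀² = 1/4 = 0.25; data precision n/σ² = 16/16 = 1.
μ̂ = (0.25·(-2) + 1·(-0.14)) / (0.25 + 1) = (-0.64)/1.25 = -0.512.

μ̂_MAP = -0.512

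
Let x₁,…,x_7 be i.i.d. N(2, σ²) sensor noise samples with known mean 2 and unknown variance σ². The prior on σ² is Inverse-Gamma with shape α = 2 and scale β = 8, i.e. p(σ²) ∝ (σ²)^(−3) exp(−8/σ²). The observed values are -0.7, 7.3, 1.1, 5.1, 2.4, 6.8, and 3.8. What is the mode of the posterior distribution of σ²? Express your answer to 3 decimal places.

σ̂²_MAP = 6.788

Sum of squared deviations about the known mean: SS = (-0.7−2)² + (7.3−2)² + (1.1−2)² + (5.1−2)² + (2.4−2)² + (6.8−2)² + (3.8−2)² = 72.24.
The Normal likelihood contributes (σ²)^(−n/2) exp(−SS/(2σ²)), so the posterior is Inverse-Gamma(α + n/2, β + SS/2) = Inverse-Gamma(5.5, 44.12).
The mode of Inverse-Gamma(a, b) is b/(a+1) = 44.12/6.5 ≈ 6.788.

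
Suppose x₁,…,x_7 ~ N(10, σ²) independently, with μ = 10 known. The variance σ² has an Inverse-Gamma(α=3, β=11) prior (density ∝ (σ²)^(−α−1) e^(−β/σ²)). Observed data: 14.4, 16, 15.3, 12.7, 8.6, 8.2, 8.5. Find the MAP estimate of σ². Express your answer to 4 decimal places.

σ̂²_MAP = 8.0127

Sum of squared deviations about the known mean: SS = (14.4−10)² + (16−10)² + (15.3−10)² + (12.7−10)² + (8.6−10)² + (8.2−10)² + (8.5−10)² = 98.19.
The Normal likelihood contributes (σ²)^(−n/2) exp(−SS/(2σ²)), so the posterior is Inverse-Gamma(α + n/2, β + SS/2) = Inverse-Gamma(6.5, 60.095).
The mode of Inverse-Gamma(a, b) is b/(a+1) = 60.095/7.5 ≈ 8.0127.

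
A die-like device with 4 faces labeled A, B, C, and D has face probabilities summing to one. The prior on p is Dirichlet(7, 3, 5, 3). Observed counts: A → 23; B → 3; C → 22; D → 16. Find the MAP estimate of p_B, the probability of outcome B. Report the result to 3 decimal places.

MAP estimate of p_B = 0.064

The posterior is Dirichlet(αᵢ + nᵢ) = Dirichlet(30, 6, 27, 19).
For a Dirichlet(a₁,…,a_K) with all aᵢ > 1, the mode has j-th component (aⱼ − 1)/(Σaᵢ − K).
Here Σaᵢ = 82 and K = 4, so p_B = (6 − 1)/(82 − 4) = 5/78 ≈ 0.064.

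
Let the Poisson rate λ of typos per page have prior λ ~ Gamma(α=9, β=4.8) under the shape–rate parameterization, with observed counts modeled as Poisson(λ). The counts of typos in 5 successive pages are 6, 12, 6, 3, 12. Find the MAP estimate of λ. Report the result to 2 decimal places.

λ̂_MAP = 4.80

Σxᵢ = 6+12+6+3+12 = 39, with n = 5.
Posterior ∝ λ^8e^(−4.8λ) · λ^39e^(−5λ) = λ^47e^(−9.8λ), i.e. Gamma(shape=48, rate=9.8).
The mode of a Gamma(a, b) with a ≥ 1 (shape–rate) is (a−1)/b = 47/9.8 ≈ 4.80.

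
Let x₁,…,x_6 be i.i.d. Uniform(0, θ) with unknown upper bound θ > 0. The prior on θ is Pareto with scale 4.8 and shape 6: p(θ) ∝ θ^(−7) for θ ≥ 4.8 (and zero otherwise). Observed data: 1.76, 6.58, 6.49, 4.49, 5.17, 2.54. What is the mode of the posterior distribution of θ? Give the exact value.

θ̂_MAP = 6.58

The Uniform(0, θ) likelihood is θ^(−n) for θ ≥ max(xᵢ), zero otherwise. Here max(xᵢ) = 6.58.
Posterior ∝ θ^(−7) · θ^(−6) = θ^(−13) on θ ≥ max(4.8, 6.58) = 6.58.
This density is strictly decreasing in θ, so the posterior mode lies at the lower boundary of the support.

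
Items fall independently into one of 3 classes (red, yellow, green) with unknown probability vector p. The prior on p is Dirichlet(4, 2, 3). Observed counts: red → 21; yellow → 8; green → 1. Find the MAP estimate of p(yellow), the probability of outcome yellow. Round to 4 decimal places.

The posterior is Dirichlet(αᵢ + nᵢ) = Dirichlet(25, 10, 4).
For a Dirichlet(a₁,…,a_K) with all aᵢ > 1, the mode has j-th component (aⱼ − 1)/(Σaᵢ − K).
Here Σaᵢ = 39 and K = 3, so p(yellow) = (10 − 1)/(39 − 3) = 9/36 ≈ 0.2500.

MAP estimate of p(yellow) = 0.2500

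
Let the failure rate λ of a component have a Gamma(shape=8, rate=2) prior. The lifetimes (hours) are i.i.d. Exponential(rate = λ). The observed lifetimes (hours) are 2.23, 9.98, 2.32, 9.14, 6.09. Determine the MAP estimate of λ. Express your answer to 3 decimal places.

λ̂_MAP = 0.378

The Exponential(rate=λ) likelihood is ∝ λ^n e^(−λΣtᵢ). Here n = 5 and Σtᵢ = 2.23 + 9.98 + 2.32 + 9.14 + 6.09 = 29.76.
Posterior ∝ λ^7e^(−2λ) · λ^5e^(−29.76λ) = λ^12e^(−31.76λ), i.e. Gamma(13, 31.76).
Mode = (a−1)/b = 12/31.76 ≈ 0.378.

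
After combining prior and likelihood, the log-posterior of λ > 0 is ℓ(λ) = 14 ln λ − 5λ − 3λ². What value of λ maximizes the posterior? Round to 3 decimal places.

ℓ'(λ) = 14/λ − 5 − 6λ. Setting this to zero and multiplying by λ: 6λ² + 5λ − 14 = 0.
λ = (−5 + √(5² + 4·6·14)) / (2·6) = (−5 + √361) / 12 = (−5 + 19)/12 = 7/6.
ℓ''(λ) = −14/λ² − 6 < 0, confirming a maximum.

λ̂_MAP = 1.167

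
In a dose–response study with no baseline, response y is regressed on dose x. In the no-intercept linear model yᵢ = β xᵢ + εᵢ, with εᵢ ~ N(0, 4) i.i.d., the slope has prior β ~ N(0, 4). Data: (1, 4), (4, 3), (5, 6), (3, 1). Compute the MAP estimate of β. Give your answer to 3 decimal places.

β̂_MAP = 0.942

log p(β | y) = −Σ(yᵢ − βxᵢ)²/(2·4) − β²/(2·4) + const.
Setting the derivative to zero: Σxᵢ(yᵢ − βxᵢ)/4 − β/4 = 0, so β = Σxᵢyᵢ / (Σxᵢ² + σ²/τ²).
Σxᵢyᵢ = 1·4 + 4·3 + 5·6 + 3·1 = 49; Σxᵢ² = 51; σ²/τ² = 1.
β̂_MAP = 49 / (51 + 1) = 49/52 ≈ 0.942.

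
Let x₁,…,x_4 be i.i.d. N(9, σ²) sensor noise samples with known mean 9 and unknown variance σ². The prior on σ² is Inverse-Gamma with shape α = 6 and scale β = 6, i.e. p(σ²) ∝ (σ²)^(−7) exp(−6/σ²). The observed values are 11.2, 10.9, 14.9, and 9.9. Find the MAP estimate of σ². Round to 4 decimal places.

Sum of squared deviations about the known mean: SS = (11.2−9)² + (10.9−9)² + (14.9−9)² + (9.9−9)² = 44.07.
The Normal likelihood contributes (σ²)^(−n/2) exp(−SS/(2σ²)), so the posterior is Inverse-Gamma(α + n/2, β + SS/2) = Inverse-Gamma(8, 28.035).
The mode of Inverse-Gamma(a, b) is b/(a+1) = 28.035/9 ≈ 3.1150.

σ̂²_MAP = 3.1150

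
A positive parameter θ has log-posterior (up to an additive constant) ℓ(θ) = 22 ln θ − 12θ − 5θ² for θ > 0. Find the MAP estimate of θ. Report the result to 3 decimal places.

ℓ'(θ) = 22/θ − 12 − 10θ. Setting this to zero and multiplying by θ: 10θ² + 12θ − 22 = 0.
θ = (−12 + √(12² + 4·10·22)) / (2·10) = (−12 + √1024) / 20 = (−12 + 32)/20 = 1.
ℓ''(θ) = −22/θ² − 10 < 0, confirming a maximum.

θ̂_MAP = 1.000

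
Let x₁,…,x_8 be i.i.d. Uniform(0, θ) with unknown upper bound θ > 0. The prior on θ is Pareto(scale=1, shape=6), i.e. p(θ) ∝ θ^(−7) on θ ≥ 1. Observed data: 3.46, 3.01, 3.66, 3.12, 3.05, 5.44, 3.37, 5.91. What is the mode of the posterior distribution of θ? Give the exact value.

The Uniform(0, θ) likelihood is θ^(−n) for θ ≥ max(xᵢ), zero otherwise. Here max(xᵢ) = 5.91.
Posterior ∝ θ^(−7) · θ^(−8) = θ^(−15) on θ ≥ max(1, 5.91) = 5.91.
This density is strictly decreasing in θ, so the posterior mode lies at the lower boundary of the support.

θ̂_MAP = 5.91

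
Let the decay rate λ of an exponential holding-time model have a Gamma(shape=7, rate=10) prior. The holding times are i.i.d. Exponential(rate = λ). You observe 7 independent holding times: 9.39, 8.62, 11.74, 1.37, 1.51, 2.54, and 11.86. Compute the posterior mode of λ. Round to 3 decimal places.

The Exponential(rate=λ) likelihood is ∝ λ^n e^(−λΣtᵢ). Here n = 7 and Σtᵢ = 9.39 + 8.62 + 11.74 + 1.37 + 1.51 + 2.54 + 11.86 = 47.03.
Posterior ∝ λ^6e^(−10λ) · λ^7e^(−47.03λ) = λ^13e^(−57.03λ), i.e. Gamma(14, 57.03).
Mode = (a−1)/b = 13/57.03 ≈ 0.228.

λ̂_MAP = 0.228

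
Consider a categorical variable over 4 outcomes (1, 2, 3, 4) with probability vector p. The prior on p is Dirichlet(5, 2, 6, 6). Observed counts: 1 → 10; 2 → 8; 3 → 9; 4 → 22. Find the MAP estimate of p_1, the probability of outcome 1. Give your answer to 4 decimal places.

MAP estimate: 0.2188

The posterior is Dirichlet(αᵢ + nᵢ) = Dirichlet(15, 10, 15, 28).
For a Dirichlet(a₁,…,a_K) with all aᵢ > 1, the mode has j-th component (aⱼ − 1)/(Σaᵢ − K).
Here Σaᵢ = 68 and K = 4, so p_1 = (15 − 1)/(68 − 4) = 14/64 ≈ 0.2188.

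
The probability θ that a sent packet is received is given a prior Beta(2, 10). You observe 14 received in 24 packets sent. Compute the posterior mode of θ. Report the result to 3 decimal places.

Prior: Beta(2, 10).
Data: 14 successes in 24 trials. The binomial likelihood contributes θ^14(1−θ)^10, so the posterior is Beta(2+14, 10+10) = Beta(16, 20).
For Beta(a, b) with a, b > 1 the mode is (a−1)/(a+b−2) = 15/34 ≈ 0.441.

θ̂_MAP = 0.441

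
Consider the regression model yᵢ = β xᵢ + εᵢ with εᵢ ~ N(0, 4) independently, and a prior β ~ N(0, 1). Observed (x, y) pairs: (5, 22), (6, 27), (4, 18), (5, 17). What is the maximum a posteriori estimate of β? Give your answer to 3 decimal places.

β̂_MAP = 4.047

log p(β | y) = −Σ(yᵢ − βxᵢ)²/(2·4) − β²/(2·1) + const.
Setting the derivative to zero: Σxᵢ(yᵢ − βxᵢ)/4 − β/1 = 0, so β = Σxᵢyᵢ / (Σxᵢ² + σ²/τ²).
Σxᵢyᵢ = 5·22 + 6·27 + 4·18 + 5·17 = 429; Σxᵢ² = 102; σ²/τ² = 4.
β̂_MAP = 429 / (102 + 4) = 429/106 ≈ 4.047.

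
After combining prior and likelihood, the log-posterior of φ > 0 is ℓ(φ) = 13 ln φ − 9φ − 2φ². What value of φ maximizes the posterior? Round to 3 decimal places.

φ̂_MAP = 1.000

ℓ'(φ) = 13/φ − 9 − 4φ. Setting this to zero and multiplying by φ: 4φ² + 9φ − 13 = 0.
φ = (−9 + √(9² + 4·4·13)) / (2·4) = (−9 + √289) / 8 = (−9 + 17)/8 = 1.
ℓ''(φ) = −13/φ² − 4 < 0, confirming a maximum.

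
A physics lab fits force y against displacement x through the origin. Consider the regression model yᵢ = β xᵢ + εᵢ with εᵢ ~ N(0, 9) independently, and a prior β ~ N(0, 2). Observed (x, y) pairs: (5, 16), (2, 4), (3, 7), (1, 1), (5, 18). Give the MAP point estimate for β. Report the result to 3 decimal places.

log p(β | y) = −Σ(yᵢ − βxᵢ)²/(2·9) − β²/(2·2) + const.
Setting the derivative to zero: Σxᵢ(yᵢ − βxᵢ)/9 − β/2 = 0, so β = Σxᵢyᵢ / (Σxᵢ² + σ²/τ²).
Σxᵢyᵢ = 5·16 + 2·4 + 3·7 + 1·1 + 5·18 = 200; Σxᵢ² = 64; σ²/τ² = 4.5.
β̂_MAP = 200 / (64 + 4.5) = 200/68.5 ≈ 2.920.

β̂_MAP = 2.920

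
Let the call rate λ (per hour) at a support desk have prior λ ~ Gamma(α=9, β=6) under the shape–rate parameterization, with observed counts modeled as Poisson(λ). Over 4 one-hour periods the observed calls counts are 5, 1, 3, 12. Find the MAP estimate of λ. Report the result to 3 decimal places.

λ̂_MAP = 2.900

Σxᵢ = 5+1+3+12 = 21, with n = 4.
Posterior ∝ λ^8e^(−6λ) · λ^21e^(−4λ) = λ^29e^(−10λ), i.e. Gamma(shape=30, rate=10).
The mode of a Gamma(a, b) with a ≥ 1 (shape–rate) is (a−1)/b = 29/10 ≈ 2.900.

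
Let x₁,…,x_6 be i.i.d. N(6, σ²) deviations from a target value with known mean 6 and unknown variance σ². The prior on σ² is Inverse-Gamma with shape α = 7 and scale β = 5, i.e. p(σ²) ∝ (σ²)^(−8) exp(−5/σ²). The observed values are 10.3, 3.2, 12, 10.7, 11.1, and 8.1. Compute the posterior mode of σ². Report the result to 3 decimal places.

Sum of squared deviations about the known mean: SS = (10.3−6)² + (3.2−6)² + (12−6)² + (10.7−6)² + (11.1−6)² + (8.1−6)² = 114.84.
The Normal likelihood contributes (σ²)^(−n/2) exp(−SS/(2σ²)), so the posterior is Inverse-Gamma(α + n/2, β + SS/2) = Inverse-Gamma(10, 62.42).
The mode of Inverse-Gamma(a, b) is b/(a+1) = 62.42/11 ≈ 5.675.

σ̂²_MAP = 5.675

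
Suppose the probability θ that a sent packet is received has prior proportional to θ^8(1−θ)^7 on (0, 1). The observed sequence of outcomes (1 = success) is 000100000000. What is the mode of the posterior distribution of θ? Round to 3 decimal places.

The prior density ∝ θ^8(1−θ)^7 is the kernel of Beta(9, 8).
Data: 1 success in 12 trials (from the sequence). The binomial likelihood contributes θ(1−θ)^11, so the posterior is Beta(9+1, 8+11) = Beta(10, 19).
For Beta(a, b) with a, b > 1 the mode is (a−1)/(a+b−2) = 9/27 ≈ 0.333.

θ̂_MAP = 0.333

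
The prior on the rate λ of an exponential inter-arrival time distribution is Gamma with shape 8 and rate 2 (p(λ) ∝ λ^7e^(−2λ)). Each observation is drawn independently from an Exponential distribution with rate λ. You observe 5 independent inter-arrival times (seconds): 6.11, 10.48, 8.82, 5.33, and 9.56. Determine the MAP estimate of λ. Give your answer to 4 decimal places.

λ̂_MAP = 0.2837

The Exponential(rate=λ) likelihood is ∝ λ^n e^(−λΣtᵢ). Here n = 5 and Σtᵢ = 6.11 + 10.48 + 8.82 + 5.33 + 9.56 = 40.30.
Posterior ∝ λ^7e^(−2λ) · λ^5e^(−40.30λ) = λ^12e^(−42.30λ), i.e. Gamma(13, 42.30).
Mode = (a−1)/b = 12/42.30 ≈ 0.2837.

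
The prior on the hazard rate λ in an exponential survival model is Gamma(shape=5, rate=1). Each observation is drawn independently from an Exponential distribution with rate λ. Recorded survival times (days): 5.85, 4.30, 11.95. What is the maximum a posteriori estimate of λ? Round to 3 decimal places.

The Exponential(rate=λ) likelihood is ∝ λ^n e^(−λΣtᵢ). Here n = 3 and Σtᵢ = 5.85 + 4.30 + 11.95 = 22.10.
Posterior ∝ λ^4e^(−1λ) · λ^3e^(−22.10λ) = λ^7e^(−23.10λ), i.e. Gamma(8, 23.10).
Mode = (a−1)/b = 7/23.10 ≈ 0.303.

λ̂_MAP = 0.303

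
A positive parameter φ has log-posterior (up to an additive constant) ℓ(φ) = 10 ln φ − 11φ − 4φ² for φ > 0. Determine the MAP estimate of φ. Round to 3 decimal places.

φ̂_MAP = 0.625

ℓ'(φ) = 10/φ − 11 − 8φ. Setting this to zero and multiplying by φ: 8φ² + 11φ − 10 = 0.
φ = (−11 + √(11² + 4·8·10)) / (2·8) = (−11 + √441) / 16 = (−11 + 21)/16 = 5/8.
ℓ''(φ) = −10/φ² − 8 < 0, confirming a maximum.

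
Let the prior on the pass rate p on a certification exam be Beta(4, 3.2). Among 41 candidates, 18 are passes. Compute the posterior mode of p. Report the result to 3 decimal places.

p̂_MAP = 0.455

Prior: Beta(4, 3.2).
Data: 18 successes in 41 trials. The binomial likelihood contributes p^18(1−p)^23, so the posterior is Beta(4+18, 3.2+23) = Beta(22, 26.2).
For Beta(a, b) with a, b > 1 the mode is (a−1)/(a+b−2) = 21/46.2 ≈ 0.455.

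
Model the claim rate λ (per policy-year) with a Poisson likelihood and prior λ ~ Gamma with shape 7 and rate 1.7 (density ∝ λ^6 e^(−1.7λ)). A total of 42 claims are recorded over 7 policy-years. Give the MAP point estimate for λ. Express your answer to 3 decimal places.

Σxᵢ = 42, n = 7.
Posterior ∝ λ^6e^(−1.7λ) · λ^42e^(−7λ) = λ^48e^(−8.7λ), i.e. Gamma(shape=49, rate=8.7).
The mode of a Gamma(a, b) with a ≥ 1 (shape–rate) is (a−1)/b = 48/8.7 ≈ 5.517.

λ̂_MAP = 5.517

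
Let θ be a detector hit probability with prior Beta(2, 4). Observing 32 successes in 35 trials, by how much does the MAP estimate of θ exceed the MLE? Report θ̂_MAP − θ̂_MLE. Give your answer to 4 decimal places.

MAP − MLE = -0.0681

Posterior is Beta(34, 7); MAP = (34−1)/(41−2) = 33/39 ≈ 0.84615.
MLE ignores the prior: θ̂_MLE = k/n = 32/35 ≈ 0.91429.
Difference = 33/39 − 32/35 = -31/455 ≈ -0.0681.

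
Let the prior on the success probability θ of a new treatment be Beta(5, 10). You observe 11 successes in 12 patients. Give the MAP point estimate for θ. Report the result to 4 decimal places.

θ̂_MAP = 0.6000

Prior: Beta(5, 10).
Data: 11 successes in 12 trials. The binomial likelihood contributes θ^11(1−θ)^1, so the posterior is Beta(5+11, 10+1) = Beta(16, 11).
For Beta(a, b) with a, b > 1 the mode is (a−1)/(a+b−2) = 15/25 ≈ 0.6000.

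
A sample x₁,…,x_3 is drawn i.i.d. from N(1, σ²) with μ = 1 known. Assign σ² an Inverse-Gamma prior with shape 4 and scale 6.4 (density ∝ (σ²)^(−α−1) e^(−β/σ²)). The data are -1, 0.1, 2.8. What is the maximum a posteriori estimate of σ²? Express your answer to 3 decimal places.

Sum of squared deviations about the known mean: SS = (-1−1)² + (0.1−1)² + (2.8−1)² = 8.05.
The Normal likelihood contributes (σ²)^(−n/2) exp(−SS/(2σ²)), so the posterior is Inverse-Gamma(α + n/2, β + SS/2) = Inverse-Gamma(5.5, 10.425).
The mode of Inverse-Gamma(a, b) is b/(a+1) = 10.425/6.5 ≈ 1.604.

σ̂²_MAP = 1.604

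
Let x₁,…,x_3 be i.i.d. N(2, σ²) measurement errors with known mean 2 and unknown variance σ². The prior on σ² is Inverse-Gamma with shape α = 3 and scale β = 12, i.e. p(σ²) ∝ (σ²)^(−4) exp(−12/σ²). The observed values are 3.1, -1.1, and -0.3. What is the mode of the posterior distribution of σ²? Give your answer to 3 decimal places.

Sum of squared deviations about the known mean: SS = (3.1−2)² + (-1.1−2)² + (-0.3−2)² = 16.11.
The Normal likelihood contributes (σ²)^(−n/2) exp(−SS/(2σ²)), so the posterior is Inverse-Gamma(α + n/2, β + SS/2) = Inverse-Gamma(4.5, 20.055).
The mode of Inverse-Gamma(a, b) is b/(a+1) = 20.055/5.5 ≈ 3.646.

σ̂²_MAP = 3.646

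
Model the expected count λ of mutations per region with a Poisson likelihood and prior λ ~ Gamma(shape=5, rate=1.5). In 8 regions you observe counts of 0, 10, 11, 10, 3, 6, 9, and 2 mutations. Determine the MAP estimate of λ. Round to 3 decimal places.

Σxᵢ = 0+10+11+10+3+6+9+2 = 51, with n = 8.
Posterior ∝ λ^4e^(−1.5λ) · λ^51e^(−8λ) = λ^55e^(−9.5λ), i.e. Gamma(shape=56, rate=9.5).
The mode of a Gamma(a, b) with a ≥ 1 (shape–rate) is (a−1)/b = 55/9.5 ≈ 5.789.

λ̂_MAP = 5.789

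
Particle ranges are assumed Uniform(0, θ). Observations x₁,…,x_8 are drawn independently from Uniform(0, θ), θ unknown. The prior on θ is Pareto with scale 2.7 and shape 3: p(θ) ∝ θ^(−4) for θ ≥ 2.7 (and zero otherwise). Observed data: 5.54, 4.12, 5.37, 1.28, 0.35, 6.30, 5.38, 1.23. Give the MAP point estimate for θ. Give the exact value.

The Uniform(0, θ) likelihood is θ^(−n) for θ ≥ max(xᵢ), zero otherwise. Here max(xᵢ) = 6.30.
Posterior ∝ θ^(−4) · θ^(−8) = θ^(−12) on θ ≥ max(2.7, 6.30) = 6.30.
This density is strictly decreasing in θ, so the posterior mode lies at the lower boundary of the support.

θ̂_MAP = 6.30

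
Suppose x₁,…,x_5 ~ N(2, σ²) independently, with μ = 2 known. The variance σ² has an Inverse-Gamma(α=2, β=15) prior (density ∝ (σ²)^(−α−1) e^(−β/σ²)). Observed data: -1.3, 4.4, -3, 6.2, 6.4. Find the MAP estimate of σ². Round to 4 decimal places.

σ̂²_MAP = 9.8773

Sum of squared deviations about the known mean: SS = (-1.3−2)² + (4.4−2)² + (-3−2)² + (6.2−2)² + (6.4−2)² = 78.65.
The Normal likelihood contributes (σ²)^(−n/2) exp(−SS/(2σ²)), so the posterior is Inverse-Gamma(α + n/2, β + SS/2) = Inverse-Gamma(4.5, 54.325).
The mode of Inverse-Gamma(a, b) is b/(a+1) = 54.325/5.5 ≈ 9.8773.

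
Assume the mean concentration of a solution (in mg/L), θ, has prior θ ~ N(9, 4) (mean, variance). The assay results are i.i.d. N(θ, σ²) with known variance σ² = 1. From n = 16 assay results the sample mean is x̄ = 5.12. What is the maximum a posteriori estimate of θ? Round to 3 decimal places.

θ̂_MAP = 5.180

n = 16, x̄ = 5.12.
For a Normal prior and Normal likelihood with known variance, the posterior is Normal; its mode equals its mean, the precision-weighted average.
Prior precision 1/σ₀² = 1/4 = 0.25; data precision n/σ² = 16/1 = 16.
θ̂ = (0.25·9 + 16·5.12) / (0.25 + 16) = 84.17/16.25 = 8417/1625 ≈ 5.180.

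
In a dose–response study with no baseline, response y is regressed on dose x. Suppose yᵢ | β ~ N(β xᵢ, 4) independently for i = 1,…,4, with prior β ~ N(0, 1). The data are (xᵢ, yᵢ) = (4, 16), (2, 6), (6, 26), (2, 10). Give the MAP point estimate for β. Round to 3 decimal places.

log p(β | y) = −Σ(yᵢ − βxᵢ)²/(2·4) − β²/(2·1) + const.
Setting the derivative to zero: Σxᵢ(yᵢ − βxᵢ)/4 − β/1 = 0, so β = Σxᵢyᵢ / (Σxᵢ² + σ²/τ²).
Σxᵢyᵢ = 4·16 + 2·6 + 6·26 + 2·10 = 252; Σxᵢ² = 60; σ²/τ² = 4.
β̂_MAP = 252 / (60 + 4) = 252/64 ≈ 3.938.

β̂_MAP = 3.938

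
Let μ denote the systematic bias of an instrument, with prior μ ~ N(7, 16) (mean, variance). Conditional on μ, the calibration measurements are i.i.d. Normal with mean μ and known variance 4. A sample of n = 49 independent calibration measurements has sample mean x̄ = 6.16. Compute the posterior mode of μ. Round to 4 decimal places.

n = 49, x̄ = 6.16.
For a Normal prior and Normal likelihood with known variance, the posterior is Normal; its mode equals its mean, the precision-weighted average.
Prior precision 1/σ₀² = 1/16 = 0.0625; data precision n/σ² = 49/4 = 12.25.
μ̂ = (0.0625·7 + 12.25·6.16) / (0.0625 + 12.25) = 75.8975/12.3125 = 30359/4925 ≈ 6.1643.

μ̂_MAP = 6.1643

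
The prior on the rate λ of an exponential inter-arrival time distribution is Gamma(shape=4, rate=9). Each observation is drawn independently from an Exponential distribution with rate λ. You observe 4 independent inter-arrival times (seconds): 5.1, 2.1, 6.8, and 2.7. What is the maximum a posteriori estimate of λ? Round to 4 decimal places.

The Exponential(rate=λ) likelihood is ∝ λ^n e^(−λΣtᵢ). Here n = 4 and Σtᵢ = 5.1 + 2.1 + 6.8 + 2.7 = 16.7.
Posterior ∝ λ^3e^(−9λ) · λ^4e^(−16.7λ) = λ^7e^(−25.7λ), i.e. Gamma(8, 25.7).
Mode = (a−1)/b = 7/25.7 ≈ 0.2724.

λ̂_MAP = 0.2724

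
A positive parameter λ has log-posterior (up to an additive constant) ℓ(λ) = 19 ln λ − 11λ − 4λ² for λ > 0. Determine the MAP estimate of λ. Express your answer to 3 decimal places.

ℓ'(λ) = 19/λ − 11 − 8λ. Setting this to zero and multiplying by λ: 8λ² + 11λ − 19 = 0.
λ = (−11 + √(11² + 4·8·19)) / (2·8) = (−11 + √729) / 16 = (−11 + 27)/16 = 1.
ℓ''(λ) = −19/λ² − 8 < 0, confirming a maximum.

λ̂_MAP = 1.000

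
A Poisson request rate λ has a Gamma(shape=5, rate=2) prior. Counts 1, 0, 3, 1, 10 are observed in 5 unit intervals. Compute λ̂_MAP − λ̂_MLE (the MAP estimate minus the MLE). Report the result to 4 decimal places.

MAP − MLE = -0.2857

Σxᵢ = 15. Posterior is Gamma(20, 7); MAP = (20−1)/7 = 19/7 ≈ 2.71429.
MLE = x̄ = 15/5 ≈ 3.00000.
Difference = 19/7 − 15/5 = -2/7 ≈ -0.2857.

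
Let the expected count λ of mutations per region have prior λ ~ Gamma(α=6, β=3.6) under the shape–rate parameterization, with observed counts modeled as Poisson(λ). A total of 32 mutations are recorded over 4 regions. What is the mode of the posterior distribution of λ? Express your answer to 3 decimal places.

λ̂_MAP = 4.868

Σxᵢ = 32, n = 4.
Posterior ∝ λ^5e^(−3.6λ) · λ^32e^(−4λ) = λ^37e^(−7.6λ), i.e. Gamma(shape=38, rate=7.6).
The mode of a Gamma(a, b) with a ≥ 1 (shape–rate) is (a−1)/b = 37/7.6 ≈ 4.868.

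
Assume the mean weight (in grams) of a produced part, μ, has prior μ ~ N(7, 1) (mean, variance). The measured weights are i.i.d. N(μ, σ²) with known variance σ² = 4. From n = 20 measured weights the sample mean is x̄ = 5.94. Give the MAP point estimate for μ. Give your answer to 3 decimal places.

μ̂_MAP = 6.117

n = 20, x̄ = 5.94.
For a Normal prior and Normal likelihood with known variance, the posterior is Normal; its mode equals its mean, the precision-weighted average.
Prior precision 1/σ₀² = 1/1 = 1; data precision n/σ² = 20/4 = 5.
μ̂ = (1·7 + 5·5.94) / (1 + 5) = 36.7/6 = 367/60 ≈ 6.117.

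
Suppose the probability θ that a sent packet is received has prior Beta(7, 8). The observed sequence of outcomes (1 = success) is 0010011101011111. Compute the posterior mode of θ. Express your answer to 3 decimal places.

Prior: Beta(7, 8).
Data: 10 successes in 16 trials (from the sequence). The binomial likelihood contributes θ^10(1−θ)^6, so the posterior is Beta(7+10, 8+6) = Beta(17, 14).
For Beta(a, b) with a, b > 1 the mode is (a−1)/(a+b−2) = 16/29 ≈ 0.552.

θ̂_MAP = 0.552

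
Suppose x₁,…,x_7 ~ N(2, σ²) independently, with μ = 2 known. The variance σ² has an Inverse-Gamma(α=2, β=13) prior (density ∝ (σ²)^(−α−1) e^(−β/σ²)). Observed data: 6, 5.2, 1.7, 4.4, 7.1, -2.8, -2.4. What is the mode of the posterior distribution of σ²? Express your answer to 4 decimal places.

σ̂²_MAP = 9.7308

Sum of squared deviations about the known mean: SS = (6−2)² + (5.2−2)² + (1.7−2)² + (4.4−2)² + (7.1−2)² + (-2.8−2)² + (-2.4−2)² = 100.5.
The Normal likelihood contributes (σ²)^(−n/2) exp(−SS/(2σ²)), so the posterior is Inverse-Gamma(α + n/2, β + SS/2) = Inverse-Gamma(5.5, 63.25).
The mode of Inverse-Gamma(a, b) is b/(a+1) = 63.25/6.5 ≈ 9.7308.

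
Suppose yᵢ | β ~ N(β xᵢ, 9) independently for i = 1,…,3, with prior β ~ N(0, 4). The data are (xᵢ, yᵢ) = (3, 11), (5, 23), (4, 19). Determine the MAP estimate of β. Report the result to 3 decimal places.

log p(β | y) = −Σ(yᵢ − βxᵢ)²/(2·9) − β²/(2·4) + const.
Setting the derivative to zero: Σxᵢ(yᵢ − βxᵢ)/9 − β/4 = 0, so β = Σxᵢyᵢ / (Σxᵢ² + σ²/τ²).
Σxᵢyᵢ = 3·11 + 5·23 + 4·19 = 224; Σxᵢ² = 50; σ²/τ² = 2.25.
β̂_MAP = 224 / (50 + 2.25) = 224/52.25 ≈ 4.287.

β̂_MAP = 4.287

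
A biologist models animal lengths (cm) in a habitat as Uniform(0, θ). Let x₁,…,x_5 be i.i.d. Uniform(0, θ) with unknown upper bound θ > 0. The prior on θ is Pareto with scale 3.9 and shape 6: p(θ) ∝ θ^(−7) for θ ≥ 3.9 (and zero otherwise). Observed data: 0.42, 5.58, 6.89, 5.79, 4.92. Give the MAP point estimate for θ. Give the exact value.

The Uniform(0, θ) likelihood is θ^(−n) for θ ≥ max(xᵢ), zero otherwise. Here max(xᵢ) = 6.89.
Posterior ∝ θ^(−7) · θ^(−5) = θ^(−12) on θ ≥ max(3.9, 6.89) = 6.89.
This density is strictly decreasing in θ, so the posterior mode lies at the lower boundary of the support.

θ̂_MAP = 6.89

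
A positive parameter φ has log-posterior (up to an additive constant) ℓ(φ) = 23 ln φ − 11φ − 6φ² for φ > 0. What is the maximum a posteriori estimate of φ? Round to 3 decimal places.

ℓ'(φ) = 23/φ − 11 − 12φ. Setting this to zero and multiplying by φ: 12φ² + 11φ − 23 = 0.
φ = (−11 + √(11² + 4·12·23)) / (2·12) = (−11 + √1225) / 24 = (−11 + 35)/24 = 1.
ℓ''(φ) = −23/φ² − 12 < 0, confirming a maximum.

φ̂_MAP = 1.000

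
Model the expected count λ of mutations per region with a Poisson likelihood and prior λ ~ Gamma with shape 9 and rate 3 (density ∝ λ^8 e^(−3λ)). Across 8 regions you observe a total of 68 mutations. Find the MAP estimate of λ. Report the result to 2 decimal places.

λ̂_MAP = 6.91

Σxᵢ = 68, n = 8.
Posterior ∝ λ^8e^(−3λ) · λ^68e^(−8λ) = λ^76e^(−11λ), i.e. Gamma(shape=77, rate=11).
The mode of a Gamma(a, b) with a ≥ 1 (shape–rate) is (a−1)/b = 76/11 ≈ 6.91.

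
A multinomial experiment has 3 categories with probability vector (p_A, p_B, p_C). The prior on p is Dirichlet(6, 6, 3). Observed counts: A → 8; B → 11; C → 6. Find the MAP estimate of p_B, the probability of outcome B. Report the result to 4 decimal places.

The posterior is Dirichlet(αᵢ + nᵢ) = Dirichlet(14, 17, 9).
For a Dirichlet(a₁,…,a_K) with all aᵢ > 1, the mode has j-th component (aⱼ − 1)/(Σaᵢ − K).
Here Σaᵢ = 40 and K = 3, so p_B = (17 − 1)/(40 − 3) = 16/37 ≈ 0.4324.

MAP estimate of p_B = 0.4324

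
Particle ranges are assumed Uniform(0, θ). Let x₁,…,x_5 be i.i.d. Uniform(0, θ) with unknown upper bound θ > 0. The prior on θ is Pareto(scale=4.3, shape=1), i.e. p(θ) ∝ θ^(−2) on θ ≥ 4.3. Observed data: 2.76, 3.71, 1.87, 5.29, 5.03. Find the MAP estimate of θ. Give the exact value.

θ̂_MAP = 5.29

The Uniform(0, θ) likelihood is θ^(−n) for θ ≥ max(xᵢ), zero otherwise. Here max(xᵢ) = 5.29.
Posterior ∝ θ^(−2) · θ^(−5) = θ^(−7) on θ ≥ max(4.3, 5.29) = 5.29.
This density is strictly decreasing in θ, so the posterior mode lies at the lower boundary of the support.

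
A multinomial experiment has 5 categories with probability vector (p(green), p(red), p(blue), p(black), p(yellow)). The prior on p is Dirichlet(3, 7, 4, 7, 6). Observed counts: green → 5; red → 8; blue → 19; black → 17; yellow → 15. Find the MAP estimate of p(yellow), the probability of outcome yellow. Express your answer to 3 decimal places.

MAP estimate of p(yellow) = 0.233

The posterior is Dirichlet(αᵢ + nᵢ) = Dirichlet(8, 15, 23, 24, 21).
For a Dirichlet(a₁,…,a_K) with all aᵢ > 1, the mode has j-th component (aⱼ − 1)/(Σaᵢ − K).
Here Σaᵢ = 91 and K = 5, so p(yellow) = (21 − 1)/(91 − 5) = 20/86 ≈ 0.233.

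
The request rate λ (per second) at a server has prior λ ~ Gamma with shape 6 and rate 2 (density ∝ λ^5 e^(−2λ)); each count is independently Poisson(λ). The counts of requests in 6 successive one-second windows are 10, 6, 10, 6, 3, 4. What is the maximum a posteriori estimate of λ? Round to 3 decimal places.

λ̂_MAP = 5.500

Σxᵢ = 10+6+10+6+3+4 = 39, with n = 6.
Posterior ∝ λ^5e^(−2λ) · λ^39e^(−6λ) = λ^44e^(−8λ), i.e. Gamma(shape=45, rate=8).
The mode of a Gamma(a, b) with a ≥ 1 (shape–rate) is (a−1)/b = 44/8 ≈ 5.500.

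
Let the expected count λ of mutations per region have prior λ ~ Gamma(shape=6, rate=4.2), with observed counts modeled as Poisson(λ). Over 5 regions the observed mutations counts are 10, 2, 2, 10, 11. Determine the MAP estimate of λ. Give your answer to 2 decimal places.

Σxᵢ = 10+2+2+10+11 = 35, with n = 5.
Posterior ∝ λ^5e^(−4.2λ) · λ^35e^(−5λ) = λ^40e^(−9.2λ), i.e. Gamma(shape=41, rate=9.2).
The mode of a Gamma(a, b) with a ≥ 1 (shape–rate) is (a−1)/b = 40/9.2 ≈ 4.35.

λ̂_MAP = 4.35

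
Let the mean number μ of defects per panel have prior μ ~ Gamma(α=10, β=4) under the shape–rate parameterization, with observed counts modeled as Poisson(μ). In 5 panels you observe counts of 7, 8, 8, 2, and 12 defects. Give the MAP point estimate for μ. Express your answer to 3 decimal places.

Σxᵢ = 7+8+8+2+12 = 37, with n = 5.
Posterior ∝ μ^9e^(−4μ) · μ^37e^(−5μ) = μ^46e^(−9μ), i.e. Gamma(shape=47, rate=9).
The mode of a Gamma(a, b) with a ≥ 1 (shape–rate) is (a−1)/b = 46/9 ≈ 5.111.

μ̂_MAP = 5.111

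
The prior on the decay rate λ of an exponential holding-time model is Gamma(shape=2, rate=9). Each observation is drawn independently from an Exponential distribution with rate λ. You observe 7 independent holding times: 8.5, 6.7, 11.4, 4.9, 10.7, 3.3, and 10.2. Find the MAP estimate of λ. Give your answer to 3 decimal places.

The Exponential(rate=λ) likelihood is ∝ λ^n e^(−λΣtᵢ). Here n = 7 and Σtᵢ = 8.5 + 6.7 + 11.4 + 4.9 + 10.7 + 3.3 + 10.2 = 55.7.
Posterior ∝ λe^(−9λ) · λ^7e^(−55.7λ) = λ^8e^(−64.7λ), i.e. Gamma(9, 64.7).
Mode = (a−1)/b = 8/64.7 ≈ 0.124.

λ̂_MAP = 0.124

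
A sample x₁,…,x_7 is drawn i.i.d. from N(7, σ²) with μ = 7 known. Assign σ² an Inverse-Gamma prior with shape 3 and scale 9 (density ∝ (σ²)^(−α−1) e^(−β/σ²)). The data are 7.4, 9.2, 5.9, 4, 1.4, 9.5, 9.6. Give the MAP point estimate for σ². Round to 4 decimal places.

σ̂²_MAP = 5.1720

Sum of squared deviations about the known mean: SS = (7.4−7)² + (9.2−7)² + (5.9−7)² + (4−7)² + (1.4−7)² + (9.5−7)² + (9.6−7)² = 59.58.
The Normal likelihood contributes (σ²)^(−n/2) exp(−SS/(2σ²)), so the posterior is Inverse-Gamma(α + n/2, β + SS/2) = Inverse-Gamma(6.5, 38.79).
The mode of Inverse-Gamma(a, b) is b/(a+1) = 38.79/7.5 ≈ 5.1720.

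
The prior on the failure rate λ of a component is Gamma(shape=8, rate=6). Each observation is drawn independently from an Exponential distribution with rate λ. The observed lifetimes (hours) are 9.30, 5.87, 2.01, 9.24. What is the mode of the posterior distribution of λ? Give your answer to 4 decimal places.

The Exponential(rate=λ) likelihood is ∝ λ^n e^(−λΣtᵢ). Here n = 4 and Σtᵢ = 9.30 + 5.87 + 2.01 + 9.24 = 26.42.
Posterior ∝ λ^7e^(−6λ) · λ^4e^(−26.42λ) = λ^11e^(−32.42λ), i.e. Gamma(12, 32.42).
Mode = (a−1)/b = 11/32.42 ≈ 0.3393.

λ̂_MAP = 0.3393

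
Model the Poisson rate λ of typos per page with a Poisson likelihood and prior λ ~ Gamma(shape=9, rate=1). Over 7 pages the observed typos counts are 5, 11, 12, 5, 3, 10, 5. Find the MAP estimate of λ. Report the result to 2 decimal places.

λ̂_MAP = 7.38

Σxᵢ = 5+11+12+5+3+10+5 = 51, with n = 7.
Posterior ∝ λ^8e^(−1λ) · λ^51e^(−7λ) = λ^59e^(−8λ), i.e. Gamma(shape=60, rate=8).
The mode of a Gamma(a, b) with a ≥ 1 (shape–rate) is (a−1)/b = 59/8 ≈ 7.38.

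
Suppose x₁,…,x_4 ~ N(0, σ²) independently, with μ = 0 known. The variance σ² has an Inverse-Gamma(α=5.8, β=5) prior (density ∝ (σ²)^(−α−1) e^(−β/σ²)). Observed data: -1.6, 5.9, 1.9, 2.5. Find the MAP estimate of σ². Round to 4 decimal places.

Sum of squared deviations about the known mean: SS = (-1.6−0)² + (5.9−0)² + (1.9−0)² + (2.5−0)² = 47.23.
The Normal likelihood contributes (σ²)^(−n/2) exp(−SS/(2σ²)), so the posterior is Inverse-Gamma(α + n/2, β + SS/2) = Inverse-Gamma(7.8, 28.615).
The mode of Inverse-Gamma(a, b) is b/(a+1) = 28.615/8.8 ≈ 3.2517.

σ̂²_MAP = 3.2517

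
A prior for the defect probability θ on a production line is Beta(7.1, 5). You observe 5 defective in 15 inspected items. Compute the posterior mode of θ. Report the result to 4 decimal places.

θ̂_MAP = 0.4422

Prior: Beta(7.1, 5).
Data: 5 successes in 15 trials. The binomial likelihood contributes θ^5(1−θ)^10, so the posterior is Beta(7.1+5, 5+10) = Beta(12.1, 15).
For Beta(a, b) with a, b > 1 the mode is (a−1)/(a+b−2) = 11.1/25.1 ≈ 0.4422.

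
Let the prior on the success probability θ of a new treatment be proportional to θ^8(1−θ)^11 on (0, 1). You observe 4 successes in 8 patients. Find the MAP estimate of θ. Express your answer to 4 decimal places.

θ̂_MAP = 0.4444

The prior density ∝ θ^8(1−θ)^11 is the kernel of Beta(9, 12).
Data: 4 successes in 8 trials. The binomial likelihood contributes θ^4(1−θ)^4, so the posterior is Beta(9+4, 12+4) = Beta(13, 16).
For Beta(a, b) with a, b > 1 the mode is (a−1)/(a+b−2) = 12/27 ≈ 0.4444.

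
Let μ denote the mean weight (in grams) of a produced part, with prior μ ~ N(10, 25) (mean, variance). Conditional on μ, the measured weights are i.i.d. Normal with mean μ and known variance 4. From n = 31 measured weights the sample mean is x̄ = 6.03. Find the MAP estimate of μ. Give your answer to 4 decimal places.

n = 31, x̄ = 6.03.
For a Normal prior and Normal likelihood with known variance, the posterior is Normal; its mode equals its mean, the precision-weighted average.
Prior precision 1/σ₀² = 1/25 = 0.04; data precision n/σ² = 31/4 = 7.75.
μ̂ = (0.04·10 + 7.75·6.03) / (0.04 + 7.75) = 47.1325/7.79 = 18853/3116 ≈ 6.0504.

μ̂_MAP = 6.0504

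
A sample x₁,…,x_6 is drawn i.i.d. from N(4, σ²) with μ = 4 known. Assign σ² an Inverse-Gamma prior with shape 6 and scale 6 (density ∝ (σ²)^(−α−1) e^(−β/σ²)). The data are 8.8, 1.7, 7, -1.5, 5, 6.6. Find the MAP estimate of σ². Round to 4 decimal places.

σ̂²_MAP = 4.3670

Sum of squared deviations about the known mean: SS = (8.8−4)² + (1.7−4)² + (7−4)² + (-1.5−4)² + (5−4)² + (6.6−4)² = 75.34.
The Normal likelihood contributes (σ²)^(−n/2) exp(−SS/(2σ²)), so the posterior is Inverse-Gamma(α + n/2, β + SS/2) = Inverse-Gamma(9, 43.67).
The mode of Inverse-Gamma(a, b) is b/(a+1) = 43.67/10 ≈ 4.3670.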